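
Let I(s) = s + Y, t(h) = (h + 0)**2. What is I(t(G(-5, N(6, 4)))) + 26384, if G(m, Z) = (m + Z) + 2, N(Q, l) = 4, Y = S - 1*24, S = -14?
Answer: 26347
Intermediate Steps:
Y = -38 (Y = -14 - 1*24 = -14 - 24 = -38)
G(m, Z) = 2 + Z + m (G(m, Z) = (Z + m) + 2 = 2 + Z + m)
t(h) = h**2
I(s) = -38 + s (I(s) = s - 38 = -38 + s)
I(t(G(-5, N(6, 4)))) + 26384 = (-38 + (2 + 4 - 5)**2) + 26384 = (-38 + 1**2) + 26384 = (-38 + 1) + 26384 = -37 + 26384 = 26347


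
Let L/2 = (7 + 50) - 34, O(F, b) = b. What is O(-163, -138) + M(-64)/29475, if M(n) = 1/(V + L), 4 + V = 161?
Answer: -825712649/5983425 ≈ -138.00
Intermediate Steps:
V = 157 (V = -4 + 161 = 157)
L = 46 (L = 2*((7 + 50) - 34) = 2*(57 - 34) = 2*23 = 46)
M(n) = 1/203 (M(n) = 1/(157 + 46) = 1/203)
O(-163, -138) + M(-64)/29475 = -138 + (1/203)/29475 = -138 + (1/203)*(1/29475) = -138 + 1/5983425 = -825712649/5983425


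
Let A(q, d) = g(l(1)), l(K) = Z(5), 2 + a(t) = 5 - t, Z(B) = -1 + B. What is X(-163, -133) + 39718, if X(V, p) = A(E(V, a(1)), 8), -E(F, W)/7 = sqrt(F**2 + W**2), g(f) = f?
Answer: 39722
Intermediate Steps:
a(t) = 3 - t (a(t) = -2 + (5 - t) = 3 - t)
l(K) = 4 (l(K) = -1 + 5 = 4)
E(F, W) = -7*sqrt(F**2 + W**2)
A(q, d) = 4
X(V, p) = 4
X(-163, -133) + 39718 = 4 + 39718 = 39722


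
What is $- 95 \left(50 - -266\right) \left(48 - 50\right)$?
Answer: $60040$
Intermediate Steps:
$- 95 \left(50 - -266\right) \left(48 - 50\right) = - 95 \left(50 + 266\right) \left(-2\right) = - 95 \cdot 316 \left(-2\right) = \left(-95\right) \left(-632\right) = 60040$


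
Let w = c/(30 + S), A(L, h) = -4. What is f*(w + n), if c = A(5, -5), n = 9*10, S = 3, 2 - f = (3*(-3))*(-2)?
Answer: -47456/33 ≈ -1438.1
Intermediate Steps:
f = -16 (f = 2 - 3*(-3)*(-2) = 2 - (-9)*(-2) = 2 - 1*18 = 2 - 18 = -16)
n = 90
c = -4
w = -4/33 (w = -4/(30 + 3) = -4/33 ≈ -0.12121)
f*(w + n) = -16*(-4/33 + 90) = -16*2966/33 = -47456/33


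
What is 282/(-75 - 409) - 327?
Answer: -79275/242 ≈ -327.58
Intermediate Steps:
282/(-75 - 409) - 327 = 282/(-484) - 327 = -1/484*282 - 327 = -141/242 - 327 = -79275/242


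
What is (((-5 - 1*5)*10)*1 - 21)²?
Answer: 14641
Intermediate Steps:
(((-5 - 1*5)*10)*1 - 21)² = (((-5 - 5)*10)*1 - 21)² = (-10*10*1 - 21)² = (-100*1 - 21)² = (-100 - 21)² = (-121)² = 14641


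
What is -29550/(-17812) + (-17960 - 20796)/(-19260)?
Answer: 157431859/42882390 ≈ 3.6712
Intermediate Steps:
-29550/(-17812) + (-17960 - 20796)/(-19260) = -29550*(-1/17812) - 38756*(-1/19260) = 14775/8906 + 9689/4815 = 157431859/42882390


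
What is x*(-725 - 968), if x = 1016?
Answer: -1720088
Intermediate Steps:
x*(-725 - 968) = 1016*(-725 - 968) = 1016*(-1693) = -1720088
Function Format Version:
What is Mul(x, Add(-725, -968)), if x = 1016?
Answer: -1720088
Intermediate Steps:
Mul(x, Add(-725, -968)) = Mul(1016, Add(-725, -968)) = Mul(1016, -1693) = -1720088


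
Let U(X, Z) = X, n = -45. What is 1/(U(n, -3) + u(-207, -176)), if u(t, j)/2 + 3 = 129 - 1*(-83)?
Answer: 1/373 ≈ 0.0026810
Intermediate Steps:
u(t, j) = 418 (u(t, j) = -6 + 2*(129 - 1*(-83)) = -6 + 2*(129 + 83) = -6 + 2*212 = -6 + 424 = 418)
1/(U(n, -3) + u(-207, -176)) = 1/(-45 + 418) = 1/373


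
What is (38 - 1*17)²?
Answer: 441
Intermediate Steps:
(38 - 1*17)² = (38 - 17)² = 21² = 441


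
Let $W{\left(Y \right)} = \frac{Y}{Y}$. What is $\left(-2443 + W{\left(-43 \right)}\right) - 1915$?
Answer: $-4357$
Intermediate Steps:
$W{\left(Y \right)} = 1$
$\left(-2443 + W{\left(-43 \right)}\right) - 1915 = \left(-2443 + 1\right) - 1915 = -2442 - 1915 = -4357$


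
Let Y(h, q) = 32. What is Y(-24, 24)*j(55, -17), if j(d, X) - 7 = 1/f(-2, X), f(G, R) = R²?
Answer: 64768/289 ≈ 224.11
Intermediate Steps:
j(d, X) = 7 + X⁻² (j(d, X) = 7 + 1/(X²) = 7 + X⁻²)
Y(-24, 24)*j(55, -17) = 32*(7 + (-17)⁻²) = 32*(7 + 1/289) = 32*(2024/289) = 64768/289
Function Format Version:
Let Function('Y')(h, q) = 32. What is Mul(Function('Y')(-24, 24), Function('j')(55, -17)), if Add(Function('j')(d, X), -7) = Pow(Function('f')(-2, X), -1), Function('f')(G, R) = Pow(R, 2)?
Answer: Rational(64768, 289) ≈ 224.11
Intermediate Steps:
Function('j')(d, X) = Add(7, Pow(X, -2)) (Function('j')(d, X) = Add(7, Pow(Pow(X, 2), -1)) = Add(7, Pow(X, -2)))
Mul(Function('Y')(-24, 24), Function('j')(55, -17)) = Mul(32, Add(7, Pow(-17, -2))) = Mul(32, Add(7, Rational(1, 289))) = Mul(32, Rational(2024, 289)) = Rational(64768, 289)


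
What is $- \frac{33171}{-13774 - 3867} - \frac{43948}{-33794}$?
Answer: $\frac{948133721}{298079977} \approx 3.1808$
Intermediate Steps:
$- \frac{33171}{-13774 - 3867} - \frac{43948}{-33794} = - \frac{33171}{-13774 - 3867} - - \frac{21974}{16897} = - \frac{33171}{-17641} + \frac{21974}{16897} = \left(-33171\right) \left(- \frac{1}{17641}\right) + \frac{21974}{16897} = \frac{33171}{17641} + \frac{21974}{16897} = \frac{948133721}{298079977}$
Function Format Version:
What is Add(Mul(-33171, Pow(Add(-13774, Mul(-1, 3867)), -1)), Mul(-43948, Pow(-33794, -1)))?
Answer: Rational(948133721, 298079977) ≈ 3.1808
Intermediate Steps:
Add(Mul(-33171, Pow(Add(-13774, Mul(-1, 3867)), -1)), Mul(-43948, Pow(-33794, -1))) = Add(Mul(-33171, Pow(Add(-13774, -3867), -1)), Mul(-43948, Rational(-1, 33794))) = Add(Mul(-33171, Pow(-17641, -1)), Rational(21974, 16897)) = Add(Mul(-33171, Rational(-1, 17641)), Rational(21974, 16897)) = Add(Rational(33171, 17641), Rational(21974, 16897)) = Rational(948133721, 298079977)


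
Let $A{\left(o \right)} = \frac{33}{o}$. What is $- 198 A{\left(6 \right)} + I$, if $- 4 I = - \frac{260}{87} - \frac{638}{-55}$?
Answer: $- \frac{949303}{870} \approx -1091.2$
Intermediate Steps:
$I = - \frac{1873}{870}$ ($I = - \frac{- \frac{260}{87} - \frac{638}{-55}}{4} = - \frac{\left(-260\right) \frac{1}{87} - - \frac{58}{5}}{4} = - \frac{- \frac{260}{87} + \frac{58}{5}}{4} = \left(- \frac{1}{4}\right) \frac{3746}{435} = - \frac{1873}{870} \approx -2.1529$)
$- 198 A{\left(6 \right)} + I = - 198 \cdot \frac{33}{6} - \frac{1873}{870} = - 198 \cdot 33 \cdot \frac{1}{6} - \frac{1873}{870} = \left(-198\right) \frac{11}{2} - \frac{1873}{870} = -1089 - \frac{1873}{870} = - \frac{949303}{870}$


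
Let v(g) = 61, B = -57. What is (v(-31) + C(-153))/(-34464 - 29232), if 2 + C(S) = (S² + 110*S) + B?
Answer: -6581/63696 ≈ -0.10332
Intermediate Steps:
C(S) = -59 + S² + 110*S (C(S) = -2 + ((S² + 110*S) - 57) = -2 + (-57 + S² + 110*S) = -59 + S² + 110*S)
(v(-31) + C(-153))/(-34464 - 29232) = (61 + (-59 + (-153)² + 110*(-153)))/(-34464 - 29232) = (61 + (-59 + 23409 - 16830))/(-63696) = (61 + 6520)*(-1/63696) = 6581*(-1/63696) = -6581/63696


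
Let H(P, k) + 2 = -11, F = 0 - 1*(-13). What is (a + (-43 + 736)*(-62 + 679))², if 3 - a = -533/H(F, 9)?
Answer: 182793016849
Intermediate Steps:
F = 13 (F = 0 + 13 = 13)
H(P, k) = -13 (H(P, k) = -2 - 11 = -13)
a = -38 (a = 3 - (-533)/(-13) = 3 - (-533)*(-1)/13 = 3 - 1*41 = 3 - 41 = -38)
(a + (-43 + 736)*(-62 + 679))² = (-38 + (-43 + 736)*(-62 + 679))² = (-38 + 693*617)² = (-38 + 427581)² = 427543² = 182793016849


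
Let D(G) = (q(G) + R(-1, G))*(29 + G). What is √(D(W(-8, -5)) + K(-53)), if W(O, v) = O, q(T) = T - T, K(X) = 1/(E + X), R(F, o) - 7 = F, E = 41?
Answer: √4533/6 ≈ 11.221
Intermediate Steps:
R(F, o) = 7 + F
K(X) = 1/(41 + X)
q(T) = 0
D(G) = 174 + 6*G (D(G) = (0 + (7 - 1))*(29 + G) = (0 + 6)*(29 + G) = 6*(29 + G) = 174 + 6*G)
√(D(W(-8, -5)) + K(-53)) = √((174 + 6*(-8)) + 1/(41 - 53)) = √((174 - 48) + 1/(-12)) = √(126 - 1/12) = √(1511/12) = √4533/6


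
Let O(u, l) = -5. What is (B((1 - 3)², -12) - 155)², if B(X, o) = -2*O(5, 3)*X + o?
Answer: 16129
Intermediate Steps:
B(X, o) = o + 10*X (B(X, o) = -(-10)*X + o = 10*X + o = o + 10*X)
(B((1 - 3)², -12) - 155)² = ((-12 + 10*(1 - 3)²) - 155)² = ((-12 + 10*(-2)²) - 155)² = ((-12 + 10*4) - 155)² = ((-12 + 40) - 155)² = (28 - 155)² = (-127)² = 16129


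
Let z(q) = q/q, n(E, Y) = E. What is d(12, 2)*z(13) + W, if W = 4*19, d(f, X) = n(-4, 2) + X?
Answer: 74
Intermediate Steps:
d(f, X) = -4 + X
z(q) = 1
W = 76
d(12, 2)*z(13) + W = (-4 + 2)*1 + 76 = -2*1 + 76 = -2 + 76 = 74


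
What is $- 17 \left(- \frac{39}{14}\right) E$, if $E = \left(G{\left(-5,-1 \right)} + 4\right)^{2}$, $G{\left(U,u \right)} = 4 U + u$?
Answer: $\frac{191607}{14} \approx 13686.0$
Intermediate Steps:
$G{\left(U,u \right)} = u + 4 U$
$E = 289$ ($E = \left(\left(-1 + 4 \left(-5\right)\right) + 4\right)^{2} = \left(\left(-1 - 20\right) + 4\right)^{2} = \left(-21 + 4\right)^{2} = \left(-17\right)^{2} = 289$)
$- 17 \left(- \frac{39}{14}\right) E = - 17 \left(- \frac{39}{14}\right) 289 = - 17 \left(\left(-39\right) \frac{1}{14}\right) 289 = \left(-17\right) \left(- \frac{39}{14}\right) 289 = \frac{663}{14} \cdot 289 = \frac{191607}{14}$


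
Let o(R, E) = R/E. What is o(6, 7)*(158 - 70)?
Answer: 528/7 ≈ 75.429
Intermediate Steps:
o(6, 7)*(158 - 70) = (6/7)*(158 - 70) = (6*(⅐))*88 = (6/7)*88 = 528/7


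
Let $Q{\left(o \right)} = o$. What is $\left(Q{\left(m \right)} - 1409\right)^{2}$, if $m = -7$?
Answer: $2005056$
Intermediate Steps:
$\left(Q{\left(m \right)} - 1409\right)^{2} = \left(-7 - 1409\right)^{2} = \left(-1416\right)^{2} = 2005056$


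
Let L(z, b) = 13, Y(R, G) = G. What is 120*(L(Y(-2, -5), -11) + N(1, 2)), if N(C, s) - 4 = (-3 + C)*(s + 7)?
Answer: -120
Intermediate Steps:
N(C, s) = 4 + (-3 + C)*(7 + s) (N(C, s) = 4 + (-3 + C)*(s + 7) = 4 + (-3 + C)*(7 + s))
120*(L(Y(-2, -5), -11) + N(1, 2)) = 120*(13 + (-17 - 3*2 + 7*1 + 1*2)) = 120*(13 + (-17 - 6 + 7 + 2)) = 120*(13 - 14) = 120*(-1) = -120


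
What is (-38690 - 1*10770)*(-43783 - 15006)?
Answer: 2907703940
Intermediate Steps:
(-38690 - 1*10770)*(-43783 - 15006) = (-38690 - 10770)*(-58789) = -49460*(-58789) = 2907703940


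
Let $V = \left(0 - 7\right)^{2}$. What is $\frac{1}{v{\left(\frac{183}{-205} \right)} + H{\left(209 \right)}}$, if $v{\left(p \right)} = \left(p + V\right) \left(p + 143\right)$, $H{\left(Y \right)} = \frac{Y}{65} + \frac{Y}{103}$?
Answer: $\frac{56271475}{384989527136} \approx 0.00014616$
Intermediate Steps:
$V = 49$ ($V = \left(-7\right)^{2} = 49$)
$H{\left(Y \right)} = \frac{168 Y}{6695}$ ($H{\left(Y \right)} = Y \frac{1}{65} + Y \frac{1}{103} = \frac{Y}{65} + \frac{Y}{103} = \frac{168 Y}{6695}$)
$v{\left(p \right)} = \left(49 + p\right) \left(143 + p\right)$ ($v{\left(p \right)} = \left(p + 49\right) \left(p + 143\right) = \left(49 + p\right) \left(143 + p\right)$)
$\frac{1}{v{\left(\frac{183}{-205} \right)} + H{\left(209 \right)}} = \frac{1}{\left(7007 + \left(\frac{183}{-205}\right)^{2} + 192 \frac{183}{-205}\right) + \frac{168}{6695} \cdot 209} = \frac{1}{\left(7007 + \left(183 \left(- \frac{1}{205}\right)\right)^{2} + 192 \cdot 183 \left(- \frac{1}{205}\right)\right) + \frac{35112}{6695}} = \frac{1}{\left(7007 + \left(- \frac{183}{205}\right)^{2} + 192 \left(- \frac{183}{205}\right)\right) + \frac{35112}{6695}} = \frac{1}{\left(7007 + \frac{33489}{42025} - \frac{35136}{205}\right) + \frac{35112}{6695}} = \frac{1}{\frac{287299784}{42025} + \frac{35112}{6695}} = \frac{1}{\frac{384989527136}{56271475}} = \frac{56271475}{384989527136}$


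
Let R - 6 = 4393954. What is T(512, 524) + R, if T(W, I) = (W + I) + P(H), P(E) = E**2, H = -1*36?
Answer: 4396292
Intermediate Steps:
R = 4393960 (R = 6 + 4393954 = 4393960)
H = -36
T(W, I) = 1296 + I + W (T(W, I) = (W + I) + (-36)**2 = (I + W) + 1296 = 1296 + I + W)
T(512, 524) + R = (1296 + 524 + 512) + 4393960 = 2332 + 4393960 = 4396292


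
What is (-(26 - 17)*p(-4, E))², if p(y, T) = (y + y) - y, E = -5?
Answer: 1296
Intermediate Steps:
p(y, T) = y (p(y, T) = 2*y - y = y)
(-(26 - 17)*p(-4, E))² = (-(26 - 17)*(-4))² = (-9*(-4))² = (-1*(-36))² = 36² = 1296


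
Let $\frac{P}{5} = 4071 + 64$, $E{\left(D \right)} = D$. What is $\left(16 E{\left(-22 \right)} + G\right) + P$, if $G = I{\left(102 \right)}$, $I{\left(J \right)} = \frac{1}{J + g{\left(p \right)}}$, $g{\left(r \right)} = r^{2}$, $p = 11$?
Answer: $\frac{4532030}{223} \approx 20323.0$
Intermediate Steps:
$I{\left(J \right)} = \frac{1}{121 + J}$ ($I{\left(J \right)} = \frac{1}{J + 11^{2}} = \frac{1}{J + 121} = \frac{1}{121 + J}$)
$P = 20675$ ($P = 5 \left(4071 + 64\right) = 5 \cdot 4135 = 20675$)
$G = \frac{1}{223}$ ($G = \frac{1}{121 + 102} = \frac{1}{223} \approx 0.0044843$)
$\left(16 E{\left(-22 \right)} + G\right) + P = \left(16 \left(-22\right) + \frac{1}{223}\right) + 20675 = \left(-352 + \frac{1}{223}\right) + 20675 = - \frac{78495}{223} + 20675 = \frac{4532030}{223}$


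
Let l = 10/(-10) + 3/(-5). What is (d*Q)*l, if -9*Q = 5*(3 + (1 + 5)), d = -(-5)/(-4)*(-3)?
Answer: 30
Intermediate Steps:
d = 15/4 (d = -(-5)*(-1)/4*(-3) = -5*1/4*(-3) = -5/4*(-3) = 15/4 ≈ 3.7500)
Q = -5 (Q = -5*(3 + (1 + 5))/9 = -5*(3 + 6)/9 = -5*9/9 = -1/9*45 = -5)
l = -8/5 (l = 10*(-1/10) + 3*(-1/5) = -1 - 3/5 = -8/5 ≈ -1.6000)
(d*Q)*l = ((15/4)*(-5))*(-8/5) = -75/4*(-8/5) = 30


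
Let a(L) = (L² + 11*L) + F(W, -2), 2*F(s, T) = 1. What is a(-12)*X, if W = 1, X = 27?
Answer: 675/2 ≈ 337.50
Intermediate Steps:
F(s, T) = ½ (F(s, T) = (½)*1 = ½)
a(L) = ½ + L² + 11*L (a(L) = (L² + 11*L) + ½ = ½ + L² + 11*L)
a(-12)*X = (½ + (-12)² + 11*(-12))*27 = (½ + 144 - 132)*27 = (25/2)*27 = 675/2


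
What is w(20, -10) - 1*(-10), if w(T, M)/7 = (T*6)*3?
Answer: 2530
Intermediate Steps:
w(T, M) = 126*T (w(T, M) = 7*((T*6)*3) = 7*((6*T)*3) = 7*(18*T) = 126*T)
w(20, -10) - 1*(-10) = 126*20 - 1*(-10) = 2520 + 10 = 2530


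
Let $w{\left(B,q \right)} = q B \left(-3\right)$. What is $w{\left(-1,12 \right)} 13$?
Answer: $468$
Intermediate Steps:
$w{\left(B,q \right)} = - 3 B q$ ($w{\left(B,q \right)} = B q \left(-3\right) = - 3 B q$)
$w{\left(-1,12 \right)} 13 = \left(-3\right) \left(-1\right) 12 \cdot 13 = 36 \cdot 13 = 468$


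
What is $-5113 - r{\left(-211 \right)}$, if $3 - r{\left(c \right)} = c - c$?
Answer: $-5116$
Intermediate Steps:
$r{\left(c \right)} = 3$ ($r{\left(c \right)} = 3 - \left(c - c\right) = 3 - 0 = 3 + 0 = 3$)
$-5113 - r{\left(-211 \right)} = -5113 - 3 = -5116$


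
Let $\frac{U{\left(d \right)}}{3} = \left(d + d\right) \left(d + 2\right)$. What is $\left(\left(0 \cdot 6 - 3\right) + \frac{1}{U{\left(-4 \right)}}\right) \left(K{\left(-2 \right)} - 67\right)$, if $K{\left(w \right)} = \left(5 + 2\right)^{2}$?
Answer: $\frac{429}{8} \approx 53.625$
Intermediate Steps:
$U{\left(d \right)} = 6 d \left(2 + d\right)$ ($U{\left(d \right)} = 3 \left(d + d\right) \left(d + 2\right) = 3 \cdot 2 d \left(2 + d\right) = 6 d \left(2 + d\right)$)
$K{\left(w \right)} = 49$ ($K{\left(w \right)} = 7^{2} = 49$)
$\left(\left(0 \cdot 6 - 3\right) + \frac{1}{U{\left(-4 \right)}}\right) \left(K{\left(-2 \right)} - 67\right) = \left(\left(0 \cdot 6 - 3\right) + \frac{1}{6 \left(-4\right) \left(2 - 4\right)}\right) \left(49 - 67\right) = \left(\left(0 - 3\right) + \frac{1}{6 \left(-4\right) \left(-2\right)}\right) \left(-18\right) = \left(-3 + \frac{1}{48}\right) \left(-18\right) = \left(- \frac{143}{48}\right) \left(-18\right) = \frac{429}{8}$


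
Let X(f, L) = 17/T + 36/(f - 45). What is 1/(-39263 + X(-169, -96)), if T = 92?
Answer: -9844/386504809 ≈ -2.5469e-5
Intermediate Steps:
X(f, L) = 17/92 + 36/(-45 + f) (X(f, L) = 17/92 + 36/(f - 45) = 17*(1/92) + 36/(-45 + f) = 17/92 + 36/(-45 + f))
1/(-39263 + X(-169, -96)) = 1/(-39263 + (2547 + 17*(-169))/(92*(-45 - 169))) = 1/(-39263 + (1/92)*(2547 - 2873)/(-214)) = 1/(-39263 + (1/92)*(-1/214)*(-326)) = 1/(-39263 + 163/9844) = 1/(-386504809/9844) = -9844/386504809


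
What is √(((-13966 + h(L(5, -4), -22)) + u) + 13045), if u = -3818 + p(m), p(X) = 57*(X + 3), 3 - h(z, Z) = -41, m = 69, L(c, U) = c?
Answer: I*√591 ≈ 24.31*I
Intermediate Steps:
h(z, Z) = 44 (h(z, Z) = 3 - 1*(-41) = 3 + 41 = 44)
p(X) = 171 + 57*X (p(X) = 57*(3 + X) = 171 + 57*X)
u = 286 (u = -3818 + (171 + 57*69) = -3818 + (171 + 3933) = -3818 + 4104 = 286)
√(((-13966 + h(L(5, -4), -22)) + u) + 13045) = √(((-13966 + 44) + 286) + 13045) = √((-13922 + 286) + 13045) = √(-13636 + 13045) = √(-591) = I*√591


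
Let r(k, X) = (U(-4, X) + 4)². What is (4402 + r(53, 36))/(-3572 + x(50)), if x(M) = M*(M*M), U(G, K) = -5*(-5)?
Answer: 5243/121428 ≈ 0.043178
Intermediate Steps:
U(G, K) = 25
x(M) = M³ (x(M) = M*M² = M³)
r(k, X) = 841 (r(k, X) = (25 + 4)² = 29² = 841)
(4402 + r(53, 36))/(-3572 + x(50)) = (4402 + 841)/(-3572 + 50³) = 5243/(-3572 + 125000) = 5243/121428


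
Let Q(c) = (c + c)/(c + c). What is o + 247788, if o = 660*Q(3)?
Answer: 248448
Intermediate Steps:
Q(c) = 1 (Q(c) = (2*c)/((2*c)) = (2*c)*(1/(2*c)) = 1)
o = 660 (o = 660*1 = 660)
o + 247788 = 660 + 247788 = 248448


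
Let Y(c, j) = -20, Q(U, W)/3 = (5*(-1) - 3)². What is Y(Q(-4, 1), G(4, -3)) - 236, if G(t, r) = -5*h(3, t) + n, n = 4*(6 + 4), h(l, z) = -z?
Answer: -256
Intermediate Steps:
n = 40 (n = 4*10 = 40)
Q(U, W) = 192 (Q(U, W) = 3*(5*(-1) - 3)² = 3*(-5 - 3)² = 3*(-8)² = 3*64 = 192)
G(t, r) = 40 + 5*t (G(t, r) = -(-5)*t + 40 = 5*t + 40 = 40 + 5*t)
Y(Q(-4, 1), G(4, -3)) - 236 = -20 - 236 = -256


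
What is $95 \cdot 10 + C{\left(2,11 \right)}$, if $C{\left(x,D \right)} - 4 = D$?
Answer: $965$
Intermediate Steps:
$C{\left(x,D \right)} = 4 + D$
$95 \cdot 10 + C{\left(2,11 \right)} = 95 \cdot 10 + \left(4 + 11\right) = 950 + 15 = 965$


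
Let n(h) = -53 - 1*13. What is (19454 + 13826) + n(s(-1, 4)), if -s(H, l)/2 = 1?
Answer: 33214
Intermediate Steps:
s(H, l) = -2 (s(H, l) = -2*1 = -2)
n(h) = -66 (n(h) = -53 - 13 = -66)
(19454 + 13826) + n(s(-1, 4)) = (19454 + 13826) - 66 = 33280 - 66 = 33214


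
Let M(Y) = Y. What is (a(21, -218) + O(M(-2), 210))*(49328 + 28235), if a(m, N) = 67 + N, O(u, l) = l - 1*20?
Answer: 3024957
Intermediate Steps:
O(u, l) = -20 + l (O(u, l) = l - 20 = -20 + l)
(a(21, -218) + O(M(-2), 210))*(49328 + 28235) = ((67 - 218) + (-20 + 210))*(49328 + 28235) = (-151 + 190)*77563 = 39*77563 = 3024957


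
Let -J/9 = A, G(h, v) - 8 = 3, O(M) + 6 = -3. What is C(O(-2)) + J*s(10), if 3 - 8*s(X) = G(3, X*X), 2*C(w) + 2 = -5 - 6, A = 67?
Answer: 1193/2 ≈ 596.50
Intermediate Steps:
O(M) = -9 (O(M) = -6 - 3 = -9)
G(h, v) = 11 (G(h, v) = 8 + 3 = 11)
C(w) = -13/2 (C(w) = -1 + (-5 - 6)/2 = -1 + (½)*(-11) = -1 - 11/2 = -13/2)
J = -603 (J = -9*67 = -603)
s(X) = -1 (s(X) = 3/8 - ⅛*11 = 3/8 - 11/8 = -1)
C(O(-2)) + J*s(10) = -13/2 - 603*(-1) = -13/2 + 603 = 1193/2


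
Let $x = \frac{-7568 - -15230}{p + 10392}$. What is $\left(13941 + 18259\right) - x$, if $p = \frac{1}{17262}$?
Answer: $\frac{5776119639556}{179386705} \approx 32199.0$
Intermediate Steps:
$p = \frac{1}{17262} \approx 5.7931 \cdot 10^{-5}$
$x = \frac{132261444}{179386705}$ ($x = \frac{-7568 - -15230}{\frac{1}{17262} + 10392} = \frac{-7568 + 15230}{\frac{179386705}{17262}} = 7662 \cdot \frac{17262}{179386705} = \frac{132261444}{179386705} \approx 0.7373$)
$\left(13941 + 18259\right) - x = \left(13941 + 18259\right) - \frac{132261444}{179386705} = 32200 - \frac{132261444}{179386705} = \frac{5776119639556}{179386705}$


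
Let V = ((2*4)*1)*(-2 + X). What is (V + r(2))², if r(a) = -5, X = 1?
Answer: 169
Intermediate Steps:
V = -8 (V = ((2*4)*1)*(-2 + 1) = (8*1)*(-1) = 8*(-1) = -8)
(V + r(2))² = (-8 - 5)² = (-13)² = 169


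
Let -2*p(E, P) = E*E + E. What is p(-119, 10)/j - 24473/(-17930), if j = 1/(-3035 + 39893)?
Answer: -4639925698267/17930 ≈ -2.5878e+8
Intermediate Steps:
p(E, P) = -E/2 - E²/2 (p(E, P) = -(E*E + E)/2 = -(E² + E)/2 = -(E + E²)/2 = -E/2 - E²/2)
j = 1/36858 ≈ 2.7131e-5
p(-119, 10)/j - 24473/(-17930) = (-½*(-119)*(1 - 119))/(1/36858) - 24473/(-17930) = -½*(-119)*(-118)*36858 - 24473*(-1/17930) = -7021*36858 + 24473/17930 = -258780018 + 24473/17930 = -4639925698267/17930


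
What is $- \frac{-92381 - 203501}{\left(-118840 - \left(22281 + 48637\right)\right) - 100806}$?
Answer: $- \frac{147941}{145282} \approx -1.0183$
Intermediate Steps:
$- \frac{-92381 - 203501}{\left(-118840 - \left(22281 + 48637\right)\right) - 100806} = - \frac{-295882}{\left(-118840 - 70918\right) - 100806} = - \frac{-295882}{-189758 - 100806} = - \frac{-295882}{-290564} = - \frac{\left(-295882\right) \left(-1\right)}{290564} = \left(-1\right) \frac{147941}{145282} = - \frac{147941}{145282}$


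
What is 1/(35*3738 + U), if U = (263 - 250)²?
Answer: 1/130999 ≈ 7.6336e-6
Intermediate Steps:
U = 169 (U = 13² = 169)
1/(35*3738 + U) = 1/(35*3738 + 169) = 1/(130830 + 169) = 1/130999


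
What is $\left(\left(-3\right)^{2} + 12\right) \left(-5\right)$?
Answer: $-105$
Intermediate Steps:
$\left(\left(-3\right)^{2} + 12\right) \left(-5\right) = \left(9 + 12\right) \left(-5\right) = 21 \left(-5\right) = -105$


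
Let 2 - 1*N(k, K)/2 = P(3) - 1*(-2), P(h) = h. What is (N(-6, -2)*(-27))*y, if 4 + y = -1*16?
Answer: -3240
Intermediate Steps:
N(k, K) = -6 (N(k, K) = 4 - 2*(3 - 1*(-2)) = 4 - 2*(3 + 2) = 4 - 2*5 = 4 - 10 = -6)
y = -20 (y = -4 - 1*16 = -4 - 16 = -20)
(N(-6, -2)*(-27))*y = -6*(-27)*(-20) = 162*(-20) = -3240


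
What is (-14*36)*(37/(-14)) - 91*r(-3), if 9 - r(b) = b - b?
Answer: 513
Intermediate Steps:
r(b) = 9 (r(b) = 9 - (b - b) = 9 - 1*0 = 9 + 0 = 9)
(-14*36)*(37/(-14)) - 91*r(-3) = (-14*36)*(37/(-14)) - 91*9 = -18648*(-1)/14 - 819 = -504*(-37/14) - 819 = 1332 - 819 = 513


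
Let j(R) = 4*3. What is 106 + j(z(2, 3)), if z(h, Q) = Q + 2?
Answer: 118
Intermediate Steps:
z(h, Q) = 2 + Q
j(R) = 12
106 + j(z(2, 3)) = 106 + 12 = 118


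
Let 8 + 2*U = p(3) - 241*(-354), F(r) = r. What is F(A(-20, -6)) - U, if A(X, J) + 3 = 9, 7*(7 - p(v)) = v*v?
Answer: -298549/7 ≈ -42650.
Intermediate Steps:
p(v) = 7 - v**2/7 (p(v) = 7 - v*v/7 = 7 - v**2/7)
A(X, J) = 6 (A(X, J) = -3 + 9 = 6)
U = 298591/7 (U = -4 + ((7 - 1/7*3**2) - 241*(-354))/2 = -4 + ((7 - 1/7*9) + 85314)/2 = -4 + ((7 - 9/7) + 85314)/2 = -4 + (40/7 + 85314)/2 = -4 + (1/2)*(597238/7) = -4 + 298619/7 = 298591/7 ≈ 42656.)
F(A(-20, -6)) - U = 6 - 1*298591/7 = 6 - 298591/7 = -298549/7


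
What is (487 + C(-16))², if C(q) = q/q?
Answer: 238144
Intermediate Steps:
C(q) = 1
(487 + C(-16))² = (487 + 1)² = 488² = 238144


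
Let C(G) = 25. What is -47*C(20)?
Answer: -1175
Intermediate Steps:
-47*C(20) = -47*25 = -1175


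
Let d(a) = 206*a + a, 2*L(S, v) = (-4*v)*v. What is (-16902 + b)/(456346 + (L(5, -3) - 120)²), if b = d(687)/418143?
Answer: -2355770259/66260333590 ≈ -0.035553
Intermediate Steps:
L(S, v) = -2*v² (L(S, v) = ((-4*v)*v)/2 = (-4*v²)/2 = -2*v²)
d(a) = 207*a
b = 47403/139381 (b = (207*687)/418143 = 142209*(1/418143) = 47403/139381 ≈ 0.34010)
(-16902 + b)/(456346 + (L(5, -3) - 120)²) = (-16902 + 47403/139381)/(456346 + (-2*(-3)² - 120)²) = -2355770259/(139381*(456346 + (-2*9 - 120)²)) = -2355770259/(139381*(456346 + (-18 - 120)²)) = -2355770259/(139381*(456346 + (-138)²)) = -2355770259/(139381*(456346 + 19044)) = -2355770259/139381/475390 = -2355770259/139381*1/475390 = -2355770259/66260333590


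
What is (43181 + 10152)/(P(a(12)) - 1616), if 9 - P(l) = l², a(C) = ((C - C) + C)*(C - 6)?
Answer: -53333/6791 ≈ -7.8535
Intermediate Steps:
a(C) = C*(-6 + C) (a(C) = (0 + C)*(-6 + C) = C*(-6 + C))
P(l) = 9 - l²
(43181 + 10152)/(P(a(12)) - 1616) = (43181 + 10152)/((9 - (12*(-6 + 12))²) - 1616) = 53333/((9 - (12*6)²) - 1616) = 53333/((9 - 1*72²) - 1616) = 53333/((9 - 1*5184) - 1616) = 53333/((9 - 5184) - 1616) = 53333/(-5175 - 1616) = 53333/(-6791) = 53333*(-1/6791) = -53333/6791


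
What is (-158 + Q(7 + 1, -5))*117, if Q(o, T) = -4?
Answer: -18954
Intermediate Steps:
(-158 + Q(7 + 1, -5))*117 = (-158 - 4)*117 = -162*117 = -18954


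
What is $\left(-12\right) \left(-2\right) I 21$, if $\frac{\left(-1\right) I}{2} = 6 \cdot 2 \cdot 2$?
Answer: $-24192$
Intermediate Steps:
$I = -48$ ($I = - 2 \cdot 6 \cdot 2 \cdot 2 = - 2 \cdot 12 \cdot 2 = \left(-2\right) 24 = -48$)
$\left(-12\right) \left(-2\right) I 21 = \left(-12\right) \left(-2\right) \left(-48\right) 21 = 24 \left(-48\right) 21 = \left(-1152\right) 21 = -24192$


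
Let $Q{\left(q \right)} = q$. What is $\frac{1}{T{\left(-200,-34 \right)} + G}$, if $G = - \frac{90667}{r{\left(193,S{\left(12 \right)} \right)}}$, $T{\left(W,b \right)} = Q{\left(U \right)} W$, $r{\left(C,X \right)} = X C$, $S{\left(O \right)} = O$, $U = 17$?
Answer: $- \frac{2316}{7965067} \approx -0.00029077$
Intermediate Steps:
$r{\left(C,X \right)} = C X$
$T{\left(W,b \right)} = 17 W$
$G = - \frac{90667}{2316}$ ($G = - \frac{90667}{193 \cdot 12} = - \frac{90667}{2316} \approx -39.148$)
$\frac{1}{T{\left(-200,-34 \right)} + G} = \frac{1}{17 \left(-200\right) - \frac{90667}{2316}} = \frac{1}{-3400 - \frac{90667}{2316}} = \frac{1}{- \frac{7965067}{2316}} = - \frac{2316}{7965067}$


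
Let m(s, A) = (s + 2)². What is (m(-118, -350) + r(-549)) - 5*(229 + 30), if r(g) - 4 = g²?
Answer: 313566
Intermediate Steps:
m(s, A) = (2 + s)²
r(g) = 4 + g²
(m(-118, -350) + r(-549)) - 5*(229 + 30) = ((2 - 118)² + (4 + (-549)²)) - 5*(229 + 30) = ((-116)² + (4 + 301401)) - 5*259 = (13456 + 301405) - 1295 = 314861 - 1295 = 313566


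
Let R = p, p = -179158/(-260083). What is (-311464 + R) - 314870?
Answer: -162898646564/260083 ≈ -6.2633e+5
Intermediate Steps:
p = 179158/260083 (p = -179158*(-1/260083) = 179158/260083 ≈ 0.68885)
R = 179158/260083 ≈ 0.68885
(-311464 + R) - 314870 = (-311464 + 179158/260083) - 314870 = -81006312354/260083 - 314870 = -162898646564/260083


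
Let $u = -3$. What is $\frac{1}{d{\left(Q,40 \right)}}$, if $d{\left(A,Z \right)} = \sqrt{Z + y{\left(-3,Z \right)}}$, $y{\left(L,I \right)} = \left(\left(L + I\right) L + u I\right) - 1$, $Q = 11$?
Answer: $- \frac{i \sqrt{3}}{24} \approx - 0.072169 i$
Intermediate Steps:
$y{\left(L,I \right)} = -1 - 3 I + L \left(I + L\right)$ ($y{\left(L,I \right)} = \left(\left(L + I\right) L - 3 I\right) - 1 = \left(\left(I + L\right) L - 3 I\right) - 1 = \left(L \left(I + L\right) - 3 I\right) - 1 = \left(- 3 I + L \left(I + L\right)\right) - 1 = -1 - 3 I + L \left(I + L\right)$)
$d{\left(A,Z \right)} = \sqrt{8 - 5 Z}$ ($d{\left(A,Z \right)} = \sqrt{Z - \left(1 - 9 + 3 Z - Z \left(-3\right)\right)} = \sqrt{Z - \left(-8 + 6 Z\right)} = \sqrt{8 - 5 Z}$)
$\frac{1}{d{\left(Q,40 \right)}} = \frac{1}{\sqrt{8 - 200}} = \frac{1}{\sqrt{-192}} = \frac{1}{8 i \sqrt{3}} = - \frac{i \sqrt{3}}{24}$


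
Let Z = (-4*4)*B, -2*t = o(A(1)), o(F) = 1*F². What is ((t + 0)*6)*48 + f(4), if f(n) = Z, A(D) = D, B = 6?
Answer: -240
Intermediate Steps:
o(F) = F²
t = -½ (t = -½*1² = -½*1 = -½ ≈ -0.50000)
Z = -96 (Z = -4*4*6 = -16*6 = -96)
f(n) = -96
((t + 0)*6)*48 + f(4) = ((-½ + 0)*6)*48 - 96 = -½*6*48 - 96 = -3*48 - 96 = -144 - 96 = -240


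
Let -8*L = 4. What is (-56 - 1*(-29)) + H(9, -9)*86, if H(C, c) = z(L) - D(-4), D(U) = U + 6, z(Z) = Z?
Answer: -242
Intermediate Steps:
L = -1/2 (L = -1/8*4 = -1/2 ≈ -0.50000)
D(U) = 6 + U
H(C, c) = -5/2 (H(C, c) = -1/2 - (6 - 4) = -1/2 - 1*2 = -1/2 - 2 = -5/2)
(-56 - 1*(-29)) + H(9, -9)*86 = (-56 - 1*(-29)) - 5/2*86 = (-56 + 29) - 215 = -27 - 215 = -242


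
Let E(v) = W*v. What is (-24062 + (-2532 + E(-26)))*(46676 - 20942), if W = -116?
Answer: -606756252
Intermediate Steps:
E(v) = -116*v
(-24062 + (-2532 + E(-26)))*(46676 - 20942) = (-24062 + (-2532 - 116*(-26)))*(46676 - 20942) = (-24062 + (-2532 + 3016))*25734 = (-24062 + 484)*25734 = -23578*25734 = -606756252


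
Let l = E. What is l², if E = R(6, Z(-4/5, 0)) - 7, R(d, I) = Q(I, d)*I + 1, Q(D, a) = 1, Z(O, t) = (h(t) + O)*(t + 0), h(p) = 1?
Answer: 36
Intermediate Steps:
Z(O, t) = t*(1 + O) (Z(O, t) = (1 + O)*(t + 0) = (1 + O)*t = t*(1 + O))
R(d, I) = 1 + I (R(d, I) = 1*I + 1 = I + 1 = 1 + I)
E = -6 (E = (1 + 0*(1 - 4/5)) - 7 = (1 + 0*(1 - 4*⅕)) - 7 = (1 + 0*(1 - ⅘)) - 7 = (1 + 0*(⅕)) - 7 = (1 + 0) - 7 = 1 - 7 = -6)
l = -6
l² = (-6)² = 36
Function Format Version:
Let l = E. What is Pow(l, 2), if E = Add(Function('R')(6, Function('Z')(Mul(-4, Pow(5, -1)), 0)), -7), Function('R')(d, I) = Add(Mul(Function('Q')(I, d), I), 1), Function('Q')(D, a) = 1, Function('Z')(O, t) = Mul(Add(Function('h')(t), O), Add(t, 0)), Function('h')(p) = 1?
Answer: 36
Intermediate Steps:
Function('Z')(O, t) = Mul(t, Add(1, O)) (Function('Z')(O, t) = Mul(Add(1, O), Add(t, 0)) = Mul(Add(1, O), t) = Mul(t, Add(1, O)))
Function('R')(d, I) = Add(1, I) (Function('R')(d, I) = Add(Mul(1, I), 1) = Add(I, 1) = Add(1, I))
E = -6 (E = Add(Add(1, Mul(0, Add(1, Mul(-4, Pow(5, -1))))), -7) = Add(Add(1, Mul(0, Add(1, Mul(-4, Rational(1, 5))))), -7) = Add(Add(1, Mul(0, Add(1, Rational(-4, 5)))), -7) = Add(Add(1, Mul(0, Rational(1, 5))), -7) = Add(Add(1, 0), -7) = Add(1, -7) = -6)
l = -6
Pow(l, 2) = Pow(-6, 2) = 36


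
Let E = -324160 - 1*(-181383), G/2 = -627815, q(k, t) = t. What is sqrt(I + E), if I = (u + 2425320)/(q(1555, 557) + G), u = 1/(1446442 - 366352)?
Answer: I*sqrt(29152747085830072682765404430)/451863932190 ≈ 377.86*I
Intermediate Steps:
u = 1/1080090 ≈ 9.2585e-7
G = -1255630 (G = 2*(-627815) = -1255630)
I = -2619563878801/1355591796570 (I = (1/1080090 + 2425320)/(557 - 1255630) = (2619563878801/1080090)/(-1255073) = (2619563878801/1080090)*(-1/1255073) = -2619563878801/1355591796570 ≈ -1.9324)
E = -142777 (E = -324160 + 181383 = -142777)
sqrt(I + E) = sqrt(-2619563878801/1355591796570 - 142777) = sqrt(-193549949502753691/1355591796570) = I*sqrt(29152747085830072682765404430)/451863932190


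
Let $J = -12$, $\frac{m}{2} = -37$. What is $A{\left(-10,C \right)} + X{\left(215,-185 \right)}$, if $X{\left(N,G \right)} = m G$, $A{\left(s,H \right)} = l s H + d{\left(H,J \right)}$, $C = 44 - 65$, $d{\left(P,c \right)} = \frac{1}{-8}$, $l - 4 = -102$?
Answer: $- \frac{55121}{8} \approx -6890.1$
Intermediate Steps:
$m = -74$ ($m = 2 \left(-37\right) = -74$)
$l = -98$ ($l = 4 - 102 = -98$)
$d{\left(P,c \right)} = - \frac{1}{8}$
$C = -21$ ($C = 44 - 65 = -21$)
$A{\left(s,H \right)} = - \frac{1}{8} - 98 H s$ ($A{\left(s,H \right)} = - 98 s H - \frac{1}{8} = - 98 H s - \frac{1}{8} = - \frac{1}{8} - 98 H s$)
$X{\left(N,G \right)} = - 74 G$
$A{\left(-10,C \right)} + X{\left(215,-185 \right)} = \left(- \frac{1}{8} - \left(-2058\right) \left(-10\right)\right) - -13690 = \left(- \frac{1}{8} - 20580\right) + 13690 = - \frac{164641}{8} + 13690 = - \frac{55121}{8}$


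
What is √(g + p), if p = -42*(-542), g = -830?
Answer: √21934 ≈ 148.10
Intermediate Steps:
p = 22764
√(g + p) = √(-830 + 22764) = √21934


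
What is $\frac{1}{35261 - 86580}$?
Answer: $- \frac{1}{51319} \approx -1.9486 \cdot 10^{-5}$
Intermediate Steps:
$\frac{1}{35261 - 86580} = \frac{1}{-51319} = - \frac{1}{51319}$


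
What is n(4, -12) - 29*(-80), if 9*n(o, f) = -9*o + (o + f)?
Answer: 20836/9 ≈ 2315.1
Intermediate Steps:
n(o, f) = -8*o/9 + f/9 (n(o, f) = (-9*o + (o + f))/9 = (-9*o + (f + o))/9 = (f - 8*o)/9 = -8*o/9 + f/9)
n(4, -12) - 29*(-80) = (-8/9*4 + (⅑)*(-12)) - 29*(-80) = (-32/9 - 4/3) + 2320 = -44/9 + 2320 = 20836/9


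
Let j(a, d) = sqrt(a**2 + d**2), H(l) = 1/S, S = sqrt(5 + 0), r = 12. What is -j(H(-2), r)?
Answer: -sqrt(3605)/5 ≈ -12.008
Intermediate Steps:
S = sqrt(5) ≈ 2.2361
H(l) = sqrt(5)/5 (H(l) = 1/(sqrt(5)) = sqrt(5)/5)
-j(H(-2), r) = -sqrt((sqrt(5)/5)**2 + 12**2) = -sqrt(1/5 + 144) = -sqrt(721/5) = -sqrt(3605)/5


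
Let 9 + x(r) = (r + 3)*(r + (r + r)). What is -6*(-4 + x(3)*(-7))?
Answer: 1914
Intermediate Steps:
x(r) = -9 + 3*r*(3 + r) (x(r) = -9 + (r + 3)*(r + (r + r)) = -9 + (3 + r)*(r + 2*r) = -9 + (3 + r)*(3*r) = -9 + 3*r*(3 + r))
-6*(-4 + x(3)*(-7)) = -6*(-4 + (-9 + 3*3**2 + 9*3)*(-7)) = -6*(-4 + (-9 + 3*9 + 27)*(-7)) = -6*(-4 + (-9 + 27 + 27)*(-7)) = -6*(-4 + 45*(-7)) = -6*(-4 - 315) = -6*(-319) = -3*(-638) = 1914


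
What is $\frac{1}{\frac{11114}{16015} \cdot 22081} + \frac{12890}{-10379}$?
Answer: $- \frac{3163145916575}{2547092060686} \approx -1.2419$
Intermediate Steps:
$\frac{1}{\frac{11114}{16015} \cdot 22081} + \frac{12890}{-10379} = \frac{1}{11114 \cdot \frac{1}{16015}} \cdot \frac{1}{22081} + 12890 \left(- \frac{1}{10379}\right) = \frac{1}{\frac{11114}{16015}} \cdot \frac{1}{22081} - \frac{12890}{10379} = \frac{16015}{11114} \cdot \frac{1}{22081} - \frac{12890}{10379} = \frac{16015}{245408234} - \frac{12890}{10379} = - \frac{3163145916575}{2547092060686}$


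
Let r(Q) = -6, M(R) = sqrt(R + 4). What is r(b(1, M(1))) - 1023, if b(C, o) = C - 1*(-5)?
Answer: -1029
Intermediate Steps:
M(R) = sqrt(4 + R)
b(C, o) = 5 + C (b(C, o) = C + 5 = 5 + C)
r(b(1, M(1))) - 1023 = -6 - 1023 = -1029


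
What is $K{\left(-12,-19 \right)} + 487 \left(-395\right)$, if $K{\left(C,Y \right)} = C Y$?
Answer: $-192137$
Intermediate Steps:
$K{\left(-12,-19 \right)} + 487 \left(-395\right) = \left(-12\right) \left(-19\right) + 487 \left(-395\right) = 228 - 192365 = -192137$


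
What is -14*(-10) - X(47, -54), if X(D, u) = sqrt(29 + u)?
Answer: 140 - 5*I ≈ 140.0 - 5.0*I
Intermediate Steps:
-14*(-10) - X(47, -54) = -14*(-10) - sqrt(29 - 54) = 140 - sqrt(-25) = 140 - 5*I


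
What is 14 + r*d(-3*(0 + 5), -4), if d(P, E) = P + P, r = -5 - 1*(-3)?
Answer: 74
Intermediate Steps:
r = -2 (r = -5 + 3 = -2)
d(P, E) = 2*P
14 + r*d(-3*(0 + 5), -4) = 14 - 4*(-3*(0 + 5)) = 14 - 4*(-3*5) = 14 - 4*(-15) = 14 - 2*(-30) = 14 + 60 = 74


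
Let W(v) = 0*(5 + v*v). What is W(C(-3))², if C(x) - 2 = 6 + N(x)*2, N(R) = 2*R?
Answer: 0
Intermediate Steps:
C(x) = 8 + 4*x (C(x) = 2 + (6 + (2*x)*2) = 2 + (6 + 4*x) = 8 + 4*x)
W(v) = 0 (W(v) = 0*(5 + v²) = 0)
W(C(-3))² = 0² = 0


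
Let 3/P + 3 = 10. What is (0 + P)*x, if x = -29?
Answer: -87/7 ≈ -12.429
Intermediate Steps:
P = 3/7 (P = 3/(-3 + 10) = 3/7 ≈ 0.42857)
(0 + P)*x = (0 + 3/7)*(-29) = (3/7)*(-29) = -87/7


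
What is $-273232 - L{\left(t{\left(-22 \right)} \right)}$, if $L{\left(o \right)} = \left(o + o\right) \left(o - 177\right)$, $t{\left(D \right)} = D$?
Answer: $-281988$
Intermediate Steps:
$L{\left(o \right)} = 2 o \left(-177 + o\right)$
$-273232 - L{\left(t{\left(-22 \right)} \right)} = -273232 - 2 \left(-22\right) \left(-177 - 22\right) = -273232 - 2 \left(-22\right) \left(-199\right) = -273232 - 8756 = -281988$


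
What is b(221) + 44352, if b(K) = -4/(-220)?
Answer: 2439361/55 ≈ 44352.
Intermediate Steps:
b(K) = 1/55 (b(K) = -4*(-1/220) = 1/55)
b(221) + 44352 = 1/55 + 44352 = 2439361/55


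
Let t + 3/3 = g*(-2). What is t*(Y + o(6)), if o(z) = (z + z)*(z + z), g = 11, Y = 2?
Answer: -3358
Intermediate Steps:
o(z) = 4*z² (o(z) = (2*z)*(2*z) = 4*z²)
t = -23 (t = -1 + 11*(-2) = -1 - 22 = -23)
t*(Y + o(6)) = -23*(2 + 4*6²) = -23*(2 + 4*36) = -23*(2 + 144) = -23*146 = -3358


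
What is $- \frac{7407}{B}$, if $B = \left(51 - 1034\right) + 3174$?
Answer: $- \frac{7407}{2191} \approx -3.3806$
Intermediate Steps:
$B = 2191$ ($B = -983 + 3174 = 2191$)
$- \frac{7407}{B} = - \frac{7407}{2191}$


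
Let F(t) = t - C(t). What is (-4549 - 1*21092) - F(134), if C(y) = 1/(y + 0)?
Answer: -3453849/134 ≈ -25775.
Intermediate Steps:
C(y) = 1/y
F(t) = t - 1/t
(-4549 - 1*21092) - F(134) = (-4549 - 1*21092) - (134 - 1/134) = (-4549 - 21092) - (134 - 1*1/134) = -25641 - (134 - 1/134) = -25641 - 1*17955/134 = -25641 - 17955/134 = -3453849/134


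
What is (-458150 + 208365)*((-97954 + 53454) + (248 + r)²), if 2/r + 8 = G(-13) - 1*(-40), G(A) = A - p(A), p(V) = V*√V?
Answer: 499570*(-7800123*I - 2103218*√13)/(247*√13 + 918*I) ≈ -4.2492e+9 + 4.5407e+6*I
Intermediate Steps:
p(V) = V^(3/2)
G(A) = A - A^(3/2)
r = 2/(19 + 13*I*√13) (r = 2/(-8 + ((-13 - (-13)^(3/2)) - 1*(-40))) = 2/(-8 + ((-13 - (-13)*I*√13) + 40)) = 2/(-8 + ((-13 + 13*I*√13) + 40)) = 2/(-8 + (27 + 13*I*√13)) = 2/(19 + 13*I*√13) ≈ 0.014855 - 0.036647*I)
(-458150 + 208365)*((-97954 + 53454) + (248 + r)²) = (-458150 + 208365)*((-97954 + 53454) + (248 + (19/1279 - 13*I*√13/1279))²) = -249785*(-44500 + (317211/1279 - 13*I*√13/1279)²) = 11115432500 - 249785*(317211/1279 - 13*I*√13/1279)²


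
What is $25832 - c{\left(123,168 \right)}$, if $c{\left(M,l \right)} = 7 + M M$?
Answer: $10696$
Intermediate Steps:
$c{\left(M,l \right)} = 7 + M^{2}$
$25832 - c{\left(123,168 \right)} = 25832 - \left(7 + 123^{2}\right) = 25832 - \left(7 + 15129\right) = 25832 - 15136 = 10696$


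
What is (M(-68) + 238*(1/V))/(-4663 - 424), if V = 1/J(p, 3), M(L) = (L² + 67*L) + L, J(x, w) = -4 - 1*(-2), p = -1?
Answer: 476/5087 ≈ 0.093572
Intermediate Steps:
J(x, w) = -2 (J(x, w) = -4 + 2 = -2)
M(L) = L² + 68*L
V = -½ (V = 1/(-2) = -½ ≈ -0.50000)
(M(-68) + 238*(1/V))/(-4663 - 424) = (-68*(68 - 68) + 238*(1/(-½)))/(-4663 - 424) = (-68*0 + 238*(1*(-2)))/(-5087) = (0 + 238*(-2))*(-1/5087) = (0 - 476)*(-1/5087) = -476*(-1/5087) = 476/5087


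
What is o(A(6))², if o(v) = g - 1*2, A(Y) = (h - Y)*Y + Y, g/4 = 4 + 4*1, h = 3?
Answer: 900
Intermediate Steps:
g = 32 (g = 4*(4 + 4*1) = 4*(4 + 4) = 4*8 = 32)
A(Y) = Y + Y*(3 - Y) (A(Y) = (3 - Y)*Y + Y = Y*(3 - Y) + Y = Y + Y*(3 - Y))
o(v) = 30 (o(v) = 32 - 1*2 = 32 - 2 = 30)
o(A(6))² = 30² = 900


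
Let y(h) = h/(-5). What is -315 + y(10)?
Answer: -317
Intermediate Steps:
y(h) = -h/5
-315 + y(10) = -315 - ⅕*10 = -315 - 2 = -317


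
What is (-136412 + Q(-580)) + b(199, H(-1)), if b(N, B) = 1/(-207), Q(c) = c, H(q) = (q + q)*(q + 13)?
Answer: -28357345/207 ≈ -1.3699e+5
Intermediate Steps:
H(q) = 2*q*(13 + q) (H(q) = (2*q)*(13 + q) = 2*q*(13 + q))
b(N, B) = -1/207
(-136412 + Q(-580)) + b(199, H(-1)) = (-136412 - 580) - 1/207 = -136992 - 1/207 = -28357345/207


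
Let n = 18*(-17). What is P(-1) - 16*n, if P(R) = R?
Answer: 4895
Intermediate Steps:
n = -306
P(-1) - 16*n = -1 - 16*(-306) = -1 + 4896 = 4895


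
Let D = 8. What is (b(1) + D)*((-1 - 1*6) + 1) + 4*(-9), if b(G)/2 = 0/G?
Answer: -84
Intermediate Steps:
b(G) = 0 (b(G) = 2*(0/G) = 2*0 = 0)
(b(1) + D)*((-1 - 1*6) + 1) + 4*(-9) = (0 + 8)*((-1 - 1*6) + 1) + 4*(-9) = 8*((-1 - 6) + 1) - 36 = 8*(-7 + 1) - 36 = 8*(-6) - 36 = -48 - 36 = -84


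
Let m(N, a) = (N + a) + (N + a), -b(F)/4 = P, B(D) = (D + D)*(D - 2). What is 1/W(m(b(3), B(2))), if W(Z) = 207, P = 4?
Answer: 1/207 ≈ 0.0048309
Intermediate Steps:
B(D) = 2*D*(-2 + D) (B(D) = (2*D)*(-2 + D) = 2*D*(-2 + D))
b(F) = -16 (b(F) = -4*4 = -16)
m(N, a) = 2*N + 2*a
1/W(m(b(3), B(2))) = 1/207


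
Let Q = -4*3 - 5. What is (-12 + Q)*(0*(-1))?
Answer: 0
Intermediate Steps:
Q = -17 (Q = -12 - 5 = -17)
(-12 + Q)*(0*(-1)) = (-12 - 17)*(0*(-1)) = -29*0 = 0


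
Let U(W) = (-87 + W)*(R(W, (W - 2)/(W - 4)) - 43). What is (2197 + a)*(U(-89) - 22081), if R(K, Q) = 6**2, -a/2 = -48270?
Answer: -2058567713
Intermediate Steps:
a = 96540 (a = -2*(-48270) = 96540)
R(K, Q) = 36
U(W) = 609 - 7*W (U(W) = (-87 + W)*(36 - 43) = (-87 + W)*(-7) = 609 - 7*W)
(2197 + a)*(U(-89) - 22081) = (2197 + 96540)*((609 - 7*(-89)) - 22081) = 98737*((609 + 623) - 22081) = 98737*(1232 - 22081) = 98737*(-20849) = -2058567713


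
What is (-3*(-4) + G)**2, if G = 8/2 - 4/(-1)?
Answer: 400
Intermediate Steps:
G = 8 (G = 8*(1/2) - 4*(-1) = 4 + 4 = 8)
(-3*(-4) + G)**2 = (-3*(-4) + 8)**2 = (12 + 8)**2 = 20**2 = 400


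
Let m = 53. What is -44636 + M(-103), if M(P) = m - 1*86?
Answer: -44669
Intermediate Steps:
M(P) = -33 (M(P) = 53 - 1*86 = 53 - 86 = -33)
-44636 + M(-103) = -44636 - 33 = -44669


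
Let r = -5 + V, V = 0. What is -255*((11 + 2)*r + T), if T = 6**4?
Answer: -313905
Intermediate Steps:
r = -5 (r = -5 + 0 = -5)
T = 1296
-255*((11 + 2)*r + T) = -255*((11 + 2)*(-5) + 1296) = -255*(13*(-5) + 1296) = -255*(-65 + 1296) = -255*1231 = -313905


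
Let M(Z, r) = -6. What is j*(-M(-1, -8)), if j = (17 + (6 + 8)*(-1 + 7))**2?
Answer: 61206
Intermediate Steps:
j = 10201 (j = (17 + 14*6)**2 = (17 + 84)**2 = 101**2 = 10201)
j*(-M(-1, -8)) = 10201*(-1*(-6)) = 10201*6 = 61206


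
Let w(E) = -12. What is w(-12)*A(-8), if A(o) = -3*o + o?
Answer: -192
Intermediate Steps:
A(o) = -2*o
w(-12)*A(-8) = -(-24)*(-8) = -12*16 = -192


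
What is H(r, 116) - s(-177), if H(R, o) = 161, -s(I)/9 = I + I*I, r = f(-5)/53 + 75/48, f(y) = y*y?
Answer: 280529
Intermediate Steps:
f(y) = y²
r = 1725/848 (r = (-5)²/53 + 75/48 = 25*(1/53) + 75*(1/48) = 25/53 + 25/16 = 1725/848 ≈ 2.0342)
s(I) = -9*I - 9*I² (s(I) = -9*(I + I*I) = -9*(I + I²) = -9*I - 9*I²)
H(r, 116) - s(-177) = 161 - (-9)*(-177)*(1 - 177) = 161 - (-9)*(-177)*(-176) = 161 - 1*(-280368) = 161 + 280368 = 280529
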